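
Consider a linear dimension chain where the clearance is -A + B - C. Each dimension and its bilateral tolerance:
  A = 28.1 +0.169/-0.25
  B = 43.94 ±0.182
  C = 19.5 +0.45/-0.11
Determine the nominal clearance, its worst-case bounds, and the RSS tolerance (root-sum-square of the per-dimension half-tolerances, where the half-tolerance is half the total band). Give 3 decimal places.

nominal=-3.660 wc=[-4.461,-3.118] rss=0.394

Stack each dimension's contribution:
  -A: nom -28.100 → Σnom=-28.100; wc +0.250/-0.169 → slack +0.250/-0.169; half-tol=0.210, Σhalf²=0.043890
  +B: nom +43.940 → Σnom=15.840; wc +0.182/-0.182 → slack +0.432/-0.351; half-tol=0.182, Σhalf²=0.077014
  -C: nom -19.500 → Σnom=-3.660; wc +0.110/-0.450 → slack +0.542/-0.801; half-tol=0.280, Σhalf²=0.155414
Nominal = -3.660. Worst-case = [-3.660 - 0.801, -3.660 + 0.542] = [-4.461, -3.118]. RSS = √0.155414 = 0.394.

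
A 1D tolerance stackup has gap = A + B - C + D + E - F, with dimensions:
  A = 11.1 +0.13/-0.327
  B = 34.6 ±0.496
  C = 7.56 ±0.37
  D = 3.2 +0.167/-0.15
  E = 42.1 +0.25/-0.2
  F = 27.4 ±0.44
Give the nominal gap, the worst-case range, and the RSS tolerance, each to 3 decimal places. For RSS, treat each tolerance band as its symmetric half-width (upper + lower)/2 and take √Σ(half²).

Stack each dimension's contribution:
  +A: nom +11.100 → Σnom=11.100; wc +0.130/-0.327 → slack +0.130/-0.327; half-tol=0.229, Σhalf²=0.052212
  +B: nom +34.600 → Σnom=45.700; wc +0.496/-0.496 → slack +0.626/-0.823; half-tol=0.496, Σhalf²=0.298228
  -C: nom -7.560 → Σnom=38.140; wc +0.370/-0.370 → slack +0.996/-1.193; half-tol=0.370, Σhalf²=0.435128
  +D: nom +3.200 → Σnom=41.340; wc +0.167/-0.150 → slack +1.163/-1.343; half-tol=0.159, Σhalf²=0.460251
  +E: nom +42.100 → Σnom=83.440; wc +0.250/-0.200 → slack +1.413/-1.543; half-tol=0.225, Σhalf²=0.510876
  -F: nom -27.400 → Σnom=56.040; wc +0.440/-0.440 → slack +1.853/-1.983; half-tol=0.440, Σhalf²=0.704476
Nominal = 56.040. Worst-case = [56.040 - 1.983, 56.040 + 1.853] = [54.057, 57.893]. RSS = √0.704476 = 0.839.

nominal=56.040 wc=[54.057,57.893] rss=0.839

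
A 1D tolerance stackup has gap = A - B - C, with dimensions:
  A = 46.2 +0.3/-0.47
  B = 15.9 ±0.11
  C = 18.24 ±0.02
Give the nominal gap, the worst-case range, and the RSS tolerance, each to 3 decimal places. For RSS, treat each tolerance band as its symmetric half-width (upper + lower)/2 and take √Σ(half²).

Stack each dimension's contribution:
  +A: nom +46.200 → Σnom=46.200; wc +0.300/-0.470 → slack +0.300/-0.470; half-tol=0.385, Σhalf²=0.148225
  -B: nom -15.900 → Σnom=30.300; wc +0.110/-0.110 → slack +0.410/-0.580; half-tol=0.110, Σhalf²=0.160325
  -C: nom -18.240 → Σnom=12.060; wc +0.020/-0.020 → slack +0.430/-0.600; half-tol=0.020, Σhalf²=0.160725
Nominal = 12.060. Worst-case = [12.060 - 0.600, 12.060 + 0.430] = [11.460, 12.490]. RSS = √0.160725 = 0.401.

nominal=12.060 wc=[11.460,12.490] rss=0.401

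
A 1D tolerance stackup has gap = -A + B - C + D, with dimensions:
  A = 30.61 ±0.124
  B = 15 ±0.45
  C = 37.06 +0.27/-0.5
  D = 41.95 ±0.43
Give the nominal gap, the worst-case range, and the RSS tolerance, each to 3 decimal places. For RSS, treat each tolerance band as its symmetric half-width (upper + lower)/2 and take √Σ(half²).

Stack each dimension's contribution:
  -A: nom -30.610 → Σnom=-30.610; wc +0.124/-0.124 → slack +0.124/-0.124; half-tol=0.124, Σhalf²=0.015376
  +B: nom +15.000 → Σnom=-15.610; wc +0.450/-0.450 → slack +0.574/-0.574; half-tol=0.450, Σhalf²=0.217876
  -C: nom -37.060 → Σnom=-52.670; wc +0.500/-0.270 → slack +1.074/-0.844; half-tol=0.385, Σhalf²=0.366101
  +D: nom +41.950 → Σnom=-10.720; wc +0.430/-0.430 → slack +1.504/-1.274; half-tol=0.430, Σhalf²=0.551001
Nominal = -10.720. Worst-case = [-10.720 - 1.274, -10.720 + 1.504] = [-11.994, -9.216]. RSS = √0.551001 = 0.742.

nominal=-10.720 wc=[-11.994,-9.216] rss=0.742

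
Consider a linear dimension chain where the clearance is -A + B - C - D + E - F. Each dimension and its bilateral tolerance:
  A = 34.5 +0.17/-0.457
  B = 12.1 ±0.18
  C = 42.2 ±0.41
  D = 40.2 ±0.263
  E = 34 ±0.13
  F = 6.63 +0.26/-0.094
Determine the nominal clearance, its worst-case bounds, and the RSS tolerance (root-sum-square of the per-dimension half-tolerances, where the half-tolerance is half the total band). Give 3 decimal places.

Stack each dimension's contribution:
  -A: nom -34.500 → Σnom=-34.500; wc +0.457/-0.170 → slack +0.457/-0.170; half-tol=0.314, Σhalf²=0.098282
  +B: nom +12.100 → Σnom=-22.400; wc +0.180/-0.180 → slack +0.637/-0.350; half-tol=0.180, Σhalf²=0.130682
  -C: nom -42.200 → Σnom=-64.600; wc +0.410/-0.410 → slack +1.047/-0.760; half-tol=0.410, Σhalf²=0.298782
  -D: nom -40.200 → Σnom=-104.800; wc +0.263/-0.263 → slack +1.310/-1.023; half-tol=0.263, Σhalf²=0.367951
  +E: nom +34.000 → Σnom=-70.800; wc +0.130/-0.130 → slack +1.440/-1.153; half-tol=0.130, Σhalf²=0.384851
  -F: nom -6.630 → Σnom=-77.430; wc +0.094/-0.260 → slack +1.534/-1.413; half-tol=0.177, Σhalf²=0.416180
Nominal = -77.430. Worst-case = [-77.430 - 1.413, -77.430 + 1.534] = [-78.843, -75.896]. RSS = √0.416180 = 0.645.

nominal=-77.430 wc=[-78.843,-75.896] rss=0.645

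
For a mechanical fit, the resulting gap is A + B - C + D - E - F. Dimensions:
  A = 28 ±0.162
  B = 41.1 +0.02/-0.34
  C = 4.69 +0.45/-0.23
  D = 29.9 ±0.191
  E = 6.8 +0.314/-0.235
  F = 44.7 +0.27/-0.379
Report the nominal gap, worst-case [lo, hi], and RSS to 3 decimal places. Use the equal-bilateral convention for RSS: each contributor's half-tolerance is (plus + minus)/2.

Stack each dimension's contribution:
  +A: nom +28.000 → Σnom=28.000; wc +0.162/-0.162 → slack +0.162/-0.162; half-tol=0.162, Σhalf²=0.026244
  +B: nom +41.100 → Σnom=69.100; wc +0.020/-0.340 → slack +0.182/-0.502; half-tol=0.180, Σhalf²=0.058644
  -C: nom -4.690 → Σnom=64.410; wc +0.230/-0.450 → slack +0.412/-0.952; half-tol=0.340, Σhalf²=0.174244
  +D: nom +29.900 → Σnom=94.310; wc +0.191/-0.191 → slack +0.603/-1.143; half-tol=0.191, Σhalf²=0.210725
  -E: nom -6.800 → Σnom=87.510; wc +0.235/-0.314 → slack +0.838/-1.457; half-tol=0.274, Σhalf²=0.286075
  -F: nom -44.700 → Σnom=42.810; wc +0.379/-0.270 → slack +1.217/-1.727; half-tol=0.325, Σhalf²=0.391375
Nominal = 42.810. Worst-case = [42.810 - 1.727, 42.810 + 1.217] = [41.083, 44.027]. RSS = √0.391375 = 0.626.

nominal=42.810 wc=[41.083,44.027] rss=0.626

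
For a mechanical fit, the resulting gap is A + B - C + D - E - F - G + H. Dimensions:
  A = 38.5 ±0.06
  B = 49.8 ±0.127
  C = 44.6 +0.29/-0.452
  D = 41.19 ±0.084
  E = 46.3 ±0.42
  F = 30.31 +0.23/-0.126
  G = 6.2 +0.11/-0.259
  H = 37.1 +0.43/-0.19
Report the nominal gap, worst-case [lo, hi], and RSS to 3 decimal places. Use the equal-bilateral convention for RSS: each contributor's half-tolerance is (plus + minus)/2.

Stack each dimension's contribution:
  +A: nom +38.500 → Σnom=38.500; wc +0.060/-0.060 → slack +0.060/-0.060; half-tol=0.060, Σhalf²=0.003600
  +B: nom +49.800 → Σnom=88.300; wc +0.127/-0.127 → slack +0.187/-0.187; half-tol=0.127, Σhalf²=0.019729
  -C: nom -44.600 → Σnom=43.700; wc +0.452/-0.290 → slack +0.639/-0.477; half-tol=0.371, Σhalf²=0.157370
  +D: nom +41.190 → Σnom=84.890; wc +0.084/-0.084 → slack +0.723/-0.561; half-tol=0.084, Σhalf²=0.164426
  -E: nom -46.300 → Σnom=38.590; wc +0.420/-0.420 → slack +1.143/-0.981; half-tol=0.420, Σhalf²=0.340826
  -F: nom -30.310 → Σnom=8.280; wc +0.126/-0.230 → slack +1.269/-1.211; half-tol=0.178, Σhalf²=0.372510
  -G: nom -6.200 → Σnom=2.080; wc +0.259/-0.110 → slack +1.528/-1.321; half-tol=0.184, Σhalf²=0.406550
  +H: nom +37.100 → Σnom=39.180; wc +0.430/-0.190 → slack +1.958/-1.511; half-tol=0.310, Σhalf²=0.502650
Nominal = 39.180. Worst-case = [39.180 - 1.511, 39.180 + 1.958] = [37.669, 41.138]. RSS = √0.502650 = 0.709.

nominal=39.180 wc=[37.669,41.138] rss=0.709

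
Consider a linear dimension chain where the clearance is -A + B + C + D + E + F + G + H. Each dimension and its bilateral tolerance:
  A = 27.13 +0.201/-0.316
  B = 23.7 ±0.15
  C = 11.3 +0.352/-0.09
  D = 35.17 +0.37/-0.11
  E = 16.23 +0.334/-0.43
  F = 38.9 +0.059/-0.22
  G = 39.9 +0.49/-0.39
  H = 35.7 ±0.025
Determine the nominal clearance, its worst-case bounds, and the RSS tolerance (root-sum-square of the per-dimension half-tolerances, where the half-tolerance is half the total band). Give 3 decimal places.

Stack each dimension's contribution:
  -A: nom -27.130 → Σnom=-27.130; wc +0.316/-0.201 → slack +0.316/-0.201; half-tol=0.259, Σhalf²=0.066822
  +B: nom +23.700 → Σnom=-3.430; wc +0.150/-0.150 → slack +0.466/-0.351; half-tol=0.150, Σhalf²=0.089322
  +C: nom +11.300 → Σnom=7.870; wc +0.352/-0.090 → slack +0.818/-0.441; half-tol=0.221, Σhalf²=0.138163
  +D: nom +35.170 → Σnom=43.040; wc +0.370/-0.110 → slack +1.188/-0.551; half-tol=0.240, Σhalf²=0.195763
  +E: nom +16.230 → Σnom=59.270; wc +0.334/-0.430 → slack +1.522/-0.981; half-tol=0.382, Σhalf²=0.341687
  +F: nom +38.900 → Σnom=98.170; wc +0.059/-0.220 → slack +1.581/-1.201; half-tol=0.140, Σhalf²=0.361148
  +G: nom +39.900 → Σnom=138.070; wc +0.490/-0.390 → slack +2.071/-1.591; half-tol=0.440, Σhalf²=0.554747
  +H: nom +35.700 → Σnom=173.770; wc +0.025/-0.025 → slack +2.096/-1.616; half-tol=0.025, Σhalf²=0.555372
Nominal = 173.770. Worst-case = [173.770 - 1.616, 173.770 + 2.096] = [172.154, 175.866]. RSS = √0.555372 = 0.745.

nominal=173.770 wc=[172.154,175.866] rss=0.745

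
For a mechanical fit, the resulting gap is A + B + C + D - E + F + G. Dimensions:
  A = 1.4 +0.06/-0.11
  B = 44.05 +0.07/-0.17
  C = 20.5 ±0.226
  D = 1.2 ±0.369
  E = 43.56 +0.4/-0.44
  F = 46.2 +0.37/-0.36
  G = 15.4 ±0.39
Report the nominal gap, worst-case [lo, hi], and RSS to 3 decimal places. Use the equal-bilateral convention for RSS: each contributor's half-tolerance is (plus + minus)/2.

Stack each dimension's contribution:
  +A: nom +1.400 → Σnom=1.400; wc +0.060/-0.110 → slack +0.060/-0.110; half-tol=0.085, Σhalf²=0.007225
  +B: nom +44.050 → Σnom=45.450; wc +0.070/-0.170 → slack +0.130/-0.280; half-tol=0.120, Σhalf²=0.021625
  +C: nom +20.500 → Σnom=65.950; wc +0.226/-0.226 → slack +0.356/-0.506; half-tol=0.226, Σhalf²=0.072701
  +D: nom +1.200 → Σnom=67.150; wc +0.369/-0.369 → slack +0.725/-0.875; half-tol=0.369, Σhalf²=0.208862
  -E: nom -43.560 → Σnom=23.590; wc +0.440/-0.400 → slack +1.165/-1.275; half-tol=0.420, Σhalf²=0.385262
  +F: nom +46.200 → Σnom=69.790; wc +0.370/-0.360 → slack +1.535/-1.635; half-tol=0.365, Σhalf²=0.518487
  +G: nom +15.400 → Σnom=85.190; wc +0.390/-0.390 → slack +1.925/-2.025; half-tol=0.390, Σhalf²=0.670587
Nominal = 85.190. Worst-case = [85.190 - 2.025, 85.190 + 1.925] = [83.165, 87.115]. RSS = √0.670587 = 0.819.

nominal=85.190 wc=[83.165,87.115] rss=0.819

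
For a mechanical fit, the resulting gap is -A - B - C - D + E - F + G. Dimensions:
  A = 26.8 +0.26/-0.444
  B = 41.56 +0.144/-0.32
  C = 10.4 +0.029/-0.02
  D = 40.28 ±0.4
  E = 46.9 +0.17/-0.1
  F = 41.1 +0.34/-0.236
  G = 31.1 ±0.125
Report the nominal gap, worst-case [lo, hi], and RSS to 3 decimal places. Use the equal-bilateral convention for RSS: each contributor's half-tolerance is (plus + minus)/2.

nominal=-82.140 wc=[-83.538,-80.425] rss=0.675

Stack each dimension's contribution:
  -A: nom -26.800 → Σnom=-26.800; wc +0.444/-0.260 → slack +0.444/-0.260; half-tol=0.352, Σhalf²=0.123904
  -B: nom -41.560 → Σnom=-68.360; wc +0.320/-0.144 → slack +0.764/-0.404; half-tol=0.232, Σhalf²=0.177728
  -C: nom -10.400 → Σnom=-78.760; wc +0.020/-0.029 → slack +0.784/-0.433; half-tol=0.025, Σhalf²=0.178328
  -D: nom -40.280 → Σnom=-119.040; wc +0.400/-0.400 → slack +1.184/-0.833; half-tol=0.400, Σhalf²=0.338328
  +E: nom +46.900 → Σnom=-72.140; wc +0.170/-0.100 → slack +1.354/-0.933; half-tol=0.135, Σhalf²=0.356553
  -F: nom -41.100 → Σnom=-113.240; wc +0.236/-0.340 → slack +1.590/-1.273; half-tol=0.288, Σhalf²=0.439497
  +G: nom +31.100 → Σnom=-82.140; wc +0.125/-0.125 → slack +1.715/-1.398; half-tol=0.125, Σhalf²=0.455122
Nominal = -82.140. Worst-case = [-82.140 - 1.398, -82.140 + 1.715] = [-83.538, -80.425]. RSS = √0.455122 = 0.675.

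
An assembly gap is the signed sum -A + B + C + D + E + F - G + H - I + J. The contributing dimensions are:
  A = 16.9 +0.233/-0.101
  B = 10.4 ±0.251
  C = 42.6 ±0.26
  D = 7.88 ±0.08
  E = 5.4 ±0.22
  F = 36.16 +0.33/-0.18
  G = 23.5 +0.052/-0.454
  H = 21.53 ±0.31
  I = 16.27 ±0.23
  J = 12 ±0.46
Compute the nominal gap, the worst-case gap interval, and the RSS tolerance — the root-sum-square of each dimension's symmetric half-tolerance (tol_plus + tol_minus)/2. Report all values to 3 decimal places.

nominal=79.300 wc=[77.024,81.996] rss=0.838

Stack each dimension's contribution:
  -A: nom -16.900 → Σnom=-16.900; wc +0.101/-0.233 → slack +0.101/-0.233; half-tol=0.167, Σhalf²=0.027889
  +B: nom +10.400 → Σnom=-6.500; wc +0.251/-0.251 → slack +0.352/-0.484; half-tol=0.251, Σhalf²=0.090890
  +C: nom +42.600 → Σnom=36.100; wc +0.260/-0.260 → slack +0.612/-0.744; half-tol=0.260, Σhalf²=0.158490
  +D: nom +7.880 → Σnom=43.980; wc +0.080/-0.080 → slack +0.692/-0.824; half-tol=0.080, Σhalf²=0.164890
  +E: nom +5.400 → Σnom=49.380; wc +0.220/-0.220 → slack +0.912/-1.044; half-tol=0.220, Σhalf²=0.213290
  +F: nom +36.160 → Σnom=85.540; wc +0.330/-0.180 → slack +1.242/-1.224; half-tol=0.255, Σhalf²=0.278315
  -G: nom -23.500 → Σnom=62.040; wc +0.454/-0.052 → slack +1.696/-1.276; half-tol=0.253, Σhalf²=0.342324
  +H: nom +21.530 → Σnom=83.570; wc +0.310/-0.310 → slack +2.006/-1.586; half-tol=0.310, Σhalf²=0.438424
  -I: nom -16.270 → Σnom=67.300; wc +0.230/-0.230 → slack +2.236/-1.816; half-tol=0.230, Σhalf²=0.491324
  +J: nom +12.000 → Σnom=79.300; wc +0.460/-0.460 → slack +2.696/-2.276; half-tol=0.460, Σhalf²=0.702924
Nominal = 79.300. Worst-case = [79.300 - 2.276, 79.300 + 2.696] = [77.024, 81.996]. RSS = √0.702924 = 0.838.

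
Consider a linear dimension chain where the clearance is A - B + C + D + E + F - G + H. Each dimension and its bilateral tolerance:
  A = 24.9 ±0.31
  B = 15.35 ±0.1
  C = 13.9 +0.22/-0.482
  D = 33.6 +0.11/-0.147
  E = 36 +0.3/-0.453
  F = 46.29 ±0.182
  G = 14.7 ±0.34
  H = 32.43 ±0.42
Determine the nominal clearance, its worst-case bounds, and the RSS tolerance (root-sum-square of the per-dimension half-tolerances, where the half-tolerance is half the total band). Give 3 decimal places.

nominal=157.070 wc=[154.636,159.052] rss=0.844

Stack each dimension's contribution:
  +A: nom +24.900 → Σnom=24.900; wc +0.310/-0.310 → slack +0.310/-0.310; half-tol=0.310, Σhalf²=0.096100
  -B: nom -15.350 → Σnom=9.550; wc +0.100/-0.100 → slack +0.410/-0.410; half-tol=0.100, Σhalf²=0.106100
  +C: nom +13.900 → Σnom=23.450; wc +0.220/-0.482 → slack +0.630/-0.892; half-tol=0.351, Σhalf²=0.229301
  +D: nom +33.600 → Σnom=57.050; wc +0.110/-0.147 → slack +0.740/-1.039; half-tol=0.129, Σhalf²=0.245813
  +E: nom +36.000 → Σnom=93.050; wc +0.300/-0.453 → slack +1.040/-1.492; half-tol=0.377, Σhalf²=0.387566
  +F: nom +46.290 → Σnom=139.340; wc +0.182/-0.182 → slack +1.222/-1.674; half-tol=0.182, Σhalf²=0.420689
  -G: nom -14.700 → Σnom=124.640; wc +0.340/-0.340 → slack +1.562/-2.014; half-tol=0.340, Σhalf²=0.536289
  +H: nom +32.430 → Σnom=157.070; wc +0.420/-0.420 → slack +1.982/-2.434; half-tol=0.420, Σhalf²=0.712689
Nominal = 157.070. Worst-case = [157.070 - 2.434, 157.070 + 1.982] = [154.636, 159.052]. RSS = √0.712689 = 0.844.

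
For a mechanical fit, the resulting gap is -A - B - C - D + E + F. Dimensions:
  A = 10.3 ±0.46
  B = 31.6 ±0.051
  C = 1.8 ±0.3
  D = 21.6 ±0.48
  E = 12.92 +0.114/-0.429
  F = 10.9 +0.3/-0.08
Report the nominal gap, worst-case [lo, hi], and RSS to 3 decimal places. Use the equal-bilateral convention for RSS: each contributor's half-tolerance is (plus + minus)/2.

Stack each dimension's contribution:
  -A: nom -10.300 → Σnom=-10.300; wc +0.460/-0.460 → slack +0.460/-0.460; half-tol=0.460, Σhalf²=0.211600
  -B: nom -31.600 → Σnom=-41.900; wc +0.051/-0.051 → slack +0.511/-0.511; half-tol=0.051, Σhalf²=0.214201
  -C: nom -1.800 → Σnom=-43.700; wc +0.300/-0.300 → slack +0.811/-0.811; half-tol=0.300, Σhalf²=0.304201
  -D: nom -21.600 → Σnom=-65.300; wc +0.480/-0.480 → slack +1.291/-1.291; half-tol=0.480, Σhalf²=0.534601
  +E: nom +12.920 → Σnom=-52.380; wc +0.114/-0.429 → slack +1.405/-1.720; half-tol=0.272, Σhalf²=0.608313
  +F: nom +10.900 → Σnom=-41.480; wc +0.300/-0.080 → slack +1.705/-1.800; half-tol=0.190, Σhalf²=0.644413
Nominal = -41.480. Worst-case = [-41.480 - 1.800, -41.480 + 1.705] = [-43.280, -39.775]. RSS = √0.644413 = 0.803.

nominal=-41.480 wc=[-43.280,-39.775] rss=0.803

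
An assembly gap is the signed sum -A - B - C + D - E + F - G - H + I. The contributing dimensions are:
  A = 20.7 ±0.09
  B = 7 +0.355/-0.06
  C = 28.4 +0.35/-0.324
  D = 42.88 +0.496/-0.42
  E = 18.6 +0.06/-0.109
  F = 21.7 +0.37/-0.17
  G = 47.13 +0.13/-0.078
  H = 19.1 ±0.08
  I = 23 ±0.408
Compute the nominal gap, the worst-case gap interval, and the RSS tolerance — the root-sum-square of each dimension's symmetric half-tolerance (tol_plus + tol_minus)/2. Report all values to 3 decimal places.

Stack each dimension's contribution:
  -A: nom -20.700 → Σnom=-20.700; wc +0.090/-0.090 → slack +0.090/-0.090; half-tol=0.090, Σhalf²=0.008100
  -B: nom -7.000 → Σnom=-27.700; wc +0.060/-0.355 → slack +0.150/-0.445; half-tol=0.207, Σhalf²=0.051156
  -C: nom -28.400 → Σnom=-56.100; wc +0.324/-0.350 → slack +0.474/-0.795; half-tol=0.337, Σhalf²=0.164725
  +D: nom +42.880 → Σnom=-13.220; wc +0.496/-0.420 → slack +0.970/-1.215; half-tol=0.458, Σhalf²=0.374489
  -E: nom -18.600 → Σnom=-31.820; wc +0.109/-0.060 → slack +1.079/-1.275; half-tol=0.084, Σhalf²=0.381630
  +F: nom +21.700 → Σnom=-10.120; wc +0.370/-0.170 → slack +1.449/-1.445; half-tol=0.270, Σhalf²=0.454530
  -G: nom -47.130 → Σnom=-57.250; wc +0.078/-0.130 → slack +1.527/-1.575; half-tol=0.104, Σhalf²=0.465346
  -H: nom -19.100 → Σnom=-76.350; wc +0.080/-0.080 → slack +1.607/-1.655; half-tol=0.080, Σhalf²=0.471746
  +I: nom +23.000 → Σnom=-53.350; wc +0.408/-0.408 → slack +2.015/-2.063; half-tol=0.408, Σhalf²=0.638209
Nominal = -53.350. Worst-case = [-53.350 - 2.063, -53.350 + 2.015] = [-55.413, -51.335]. RSS = √0.638209 = 0.799.

nominal=-53.350 wc=[-55.413,-51.335] rss=0.799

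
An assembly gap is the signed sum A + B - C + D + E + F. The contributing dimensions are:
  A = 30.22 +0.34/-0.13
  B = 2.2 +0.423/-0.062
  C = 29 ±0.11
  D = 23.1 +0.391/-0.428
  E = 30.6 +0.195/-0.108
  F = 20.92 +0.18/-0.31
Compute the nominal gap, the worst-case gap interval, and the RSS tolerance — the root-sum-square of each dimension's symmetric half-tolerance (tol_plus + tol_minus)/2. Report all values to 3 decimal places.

Stack each dimension's contribution:
  +A: nom +30.220 → Σnom=30.220; wc +0.340/-0.130 → slack +0.340/-0.130; half-tol=0.235, Σhalf²=0.055225
  +B: nom +2.200 → Σnom=32.420; wc +0.423/-0.062 → slack +0.763/-0.192; half-tol=0.242, Σhalf²=0.114031
  -C: nom -29.000 → Σnom=3.420; wc +0.110/-0.110 → slack +0.873/-0.302; half-tol=0.110, Σhalf²=0.126131
  +D: nom +23.100 → Σnom=26.520; wc +0.391/-0.428 → slack +1.264/-0.730; half-tol=0.409, Σhalf²=0.293821
  +E: nom +30.600 → Σnom=57.120; wc +0.195/-0.108 → slack +1.459/-0.838; half-tol=0.151, Σhalf²=0.316774
  +F: nom +20.920 → Σnom=78.040; wc +0.180/-0.310 → slack +1.639/-1.148; half-tol=0.245, Σhalf²=0.376799
Nominal = 78.040. Worst-case = [78.040 - 1.148, 78.040 + 1.639] = [76.892, 79.679]. RSS = √0.376799 = 0.614.

nominal=78.040 wc=[76.892,79.679] rss=0.614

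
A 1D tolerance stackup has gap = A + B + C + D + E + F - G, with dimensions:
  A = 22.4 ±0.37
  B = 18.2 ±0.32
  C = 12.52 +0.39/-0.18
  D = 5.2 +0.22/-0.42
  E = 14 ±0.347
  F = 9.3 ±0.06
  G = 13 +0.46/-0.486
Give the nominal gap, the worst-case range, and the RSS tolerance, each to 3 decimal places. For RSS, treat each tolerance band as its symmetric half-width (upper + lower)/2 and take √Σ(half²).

Stack each dimension's contribution:
  +A: nom +22.400 → Σnom=22.400; wc +0.370/-0.370 → slack +0.370/-0.370; half-tol=0.370, Σhalf²=0.136900
  +B: nom +18.200 → Σnom=40.600; wc +0.320/-0.320 → slack +0.690/-0.690; half-tol=0.320, Σhalf²=0.239300
  +C: nom +12.520 → Σnom=53.120; wc +0.390/-0.180 → slack +1.080/-0.870; half-tol=0.285, Σhalf²=0.320525
  +D: nom +5.200 → Σnom=58.320; wc +0.220/-0.420 → slack +1.300/-1.290; half-tol=0.320, Σhalf²=0.422925
  +E: nom +14.000 → Σnom=72.320; wc +0.347/-0.347 → slack +1.647/-1.637; half-tol=0.347, Σhalf²=0.543334
  +F: nom +9.300 → Σnom=81.620; wc +0.060/-0.060 → slack +1.707/-1.697; half-tol=0.060, Σhalf²=0.546934
  -G: nom -13.000 → Σnom=68.620; wc +0.486/-0.460 → slack +2.193/-2.157; half-tol=0.473, Σhalf²=0.770663
Nominal = 68.620. Worst-case = [68.620 - 2.157, 68.620 + 2.193] = [66.463, 70.813]. RSS = √0.770663 = 0.878.

nominal=68.620 wc=[66.463,70.813] rss=0.878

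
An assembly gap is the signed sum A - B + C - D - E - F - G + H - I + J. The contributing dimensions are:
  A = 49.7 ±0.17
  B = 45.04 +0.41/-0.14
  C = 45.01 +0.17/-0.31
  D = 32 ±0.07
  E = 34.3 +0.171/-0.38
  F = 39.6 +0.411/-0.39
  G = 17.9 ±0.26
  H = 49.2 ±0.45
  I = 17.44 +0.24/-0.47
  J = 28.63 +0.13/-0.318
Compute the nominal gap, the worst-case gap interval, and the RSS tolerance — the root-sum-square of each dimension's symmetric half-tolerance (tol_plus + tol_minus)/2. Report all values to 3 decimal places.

nominal=-13.740 wc=[-16.550,-11.110] rss=0.922

Stack each dimension's contribution:
  +A: nom +49.700 → Σnom=49.700; wc +0.170/-0.170 → slack +0.170/-0.170; half-tol=0.170, Σhalf²=0.028900
  -B: nom -45.040 → Σnom=4.660; wc +0.140/-0.410 → slack +0.310/-0.580; half-tol=0.275, Σhalf²=0.104525
  +C: nom +45.010 → Σnom=49.670; wc +0.170/-0.310 → slack +0.480/-0.890; half-tol=0.240, Σhalf²=0.162125
  -D: nom -32.000 → Σnom=17.670; wc +0.070/-0.070 → slack +0.550/-0.960; half-tol=0.070, Σhalf²=0.167025
  -E: nom -34.300 → Σnom=-16.630; wc +0.380/-0.171 → slack +0.930/-1.131; half-tol=0.276, Σhalf²=0.242925
  -F: nom -39.600 → Σnom=-56.230; wc +0.390/-0.411 → slack +1.320/-1.542; half-tol=0.400, Σhalf²=0.403326
  -G: nom -17.900 → Σnom=-74.130; wc +0.260/-0.260 → slack +1.580/-1.802; half-tol=0.260, Σhalf²=0.470925
  +H: nom +49.200 → Σnom=-24.930; wc +0.450/-0.450 → slack +2.030/-2.252; half-tol=0.450, Σhalf²=0.673426
  -I: nom -17.440 → Σnom=-42.370; wc +0.470/-0.240 → slack +2.500/-2.492; half-tol=0.355, Σhalf²=0.799451
  +J: nom +28.630 → Σnom=-13.740; wc +0.130/-0.318 → slack +2.630/-2.810; half-tol=0.224, Σhalf²=0.849627
Nominal = -13.740. Worst-case = [-13.740 - 2.810, -13.740 + 2.630] = [-16.550, -11.110]. RSS = √0.849627 = 0.922.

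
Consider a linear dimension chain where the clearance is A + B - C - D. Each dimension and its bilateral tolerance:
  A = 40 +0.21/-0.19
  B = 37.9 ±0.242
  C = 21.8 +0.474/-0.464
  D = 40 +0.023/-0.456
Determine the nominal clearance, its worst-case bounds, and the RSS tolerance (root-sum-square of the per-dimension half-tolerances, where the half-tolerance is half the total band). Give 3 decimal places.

nominal=16.100 wc=[15.171,17.472] rss=0.613

Stack each dimension's contribution:
  +A: nom +40.000 → Σnom=40.000; wc +0.210/-0.190 → slack +0.210/-0.190; half-tol=0.200, Σhalf²=0.040000
  +B: nom +37.900 → Σnom=77.900; wc +0.242/-0.242 → slack +0.452/-0.432; half-tol=0.242, Σhalf²=0.098564
  -C: nom -21.800 → Σnom=56.100; wc +0.464/-0.474 → slack +0.916/-0.906; half-tol=0.469, Σhalf²=0.318525
  -D: nom -40.000 → Σnom=16.100; wc +0.456/-0.023 → slack +1.372/-0.929; half-tol=0.240, Σhalf²=0.375885
Nominal = 16.100. Worst-case = [16.100 - 0.929, 16.100 + 1.372] = [15.171, 17.472]. RSS = √0.375885 = 0.613.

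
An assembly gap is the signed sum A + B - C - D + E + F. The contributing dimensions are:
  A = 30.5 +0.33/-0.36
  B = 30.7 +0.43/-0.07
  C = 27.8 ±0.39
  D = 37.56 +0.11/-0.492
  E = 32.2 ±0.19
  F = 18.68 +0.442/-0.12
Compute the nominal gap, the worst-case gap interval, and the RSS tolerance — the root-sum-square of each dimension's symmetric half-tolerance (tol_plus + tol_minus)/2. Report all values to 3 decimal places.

Stack each dimension's contribution:
  +A: nom +30.500 → Σnom=30.500; wc +0.330/-0.360 → slack +0.330/-0.360; half-tol=0.345, Σhalf²=0.119025
  +B: nom +30.700 → Σnom=61.200; wc +0.430/-0.070 → slack +0.760/-0.430; half-tol=0.250, Σhalf²=0.181525
  -C: nom -27.800 → Σnom=33.400; wc +0.390/-0.390 → slack +1.150/-0.820; half-tol=0.390, Σhalf²=0.333625
  -D: nom -37.560 → Σnom=-4.160; wc +0.492/-0.110 → slack +1.642/-0.930; half-tol=0.301, Σhalf²=0.424226
  +E: nom +32.200 → Σnom=28.040; wc +0.190/-0.190 → slack +1.832/-1.120; half-tol=0.190, Σhalf²=0.460326
  +F: nom +18.680 → Σnom=46.720; wc +0.442/-0.120 → slack +2.274/-1.240; half-tol=0.281, Σhalf²=0.539287
Nominal = 46.720. Worst-case = [46.720 - 1.240, 46.720 + 2.274] = [45.480, 48.994]. RSS = √0.539287 = 0.734.

nominal=46.720 wc=[45.480,48.994] rss=0.734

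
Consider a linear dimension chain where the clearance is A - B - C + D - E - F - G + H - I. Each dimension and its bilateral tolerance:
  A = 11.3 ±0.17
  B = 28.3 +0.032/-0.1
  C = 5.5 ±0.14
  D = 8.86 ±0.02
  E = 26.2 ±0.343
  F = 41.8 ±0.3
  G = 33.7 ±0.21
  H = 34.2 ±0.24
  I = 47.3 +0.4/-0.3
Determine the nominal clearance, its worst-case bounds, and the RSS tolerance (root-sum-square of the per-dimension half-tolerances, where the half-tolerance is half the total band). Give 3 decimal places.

nominal=-128.440 wc=[-130.295,-126.617] rss=0.696

Stack each dimension's contribution:
  +A: nom +11.300 → Σnom=11.300; wc +0.170/-0.170 → slack +0.170/-0.170; half-tol=0.170, Σhalf²=0.028900
  -B: nom -28.300 → Σnom=-17.000; wc +0.100/-0.032 → slack +0.270/-0.202; half-tol=0.066, Σhalf²=0.033256
  -C: nom -5.500 → Σnom=-22.500; wc +0.140/-0.140 → slack +0.410/-0.342; half-tol=0.140, Σhalf²=0.052856
  +D: nom +8.860 → Σnom=-13.640; wc +0.020/-0.020 → slack +0.430/-0.362; half-tol=0.020, Σhalf²=0.053256
  -E: nom -26.200 → Σnom=-39.840; wc +0.343/-0.343 → slack +0.773/-0.705; half-tol=0.343, Σhalf²=0.170905
  -F: nom -41.800 → Σnom=-81.640; wc +0.300/-0.300 → slack +1.073/-1.005; half-tol=0.300, Σhalf²=0.260905
  -G: nom -33.700 → Σnom=-115.340; wc +0.210/-0.210 → slack +1.283/-1.215; half-tol=0.210, Σhalf²=0.305005
  +H: nom +34.200 → Σnom=-81.140; wc +0.240/-0.240 → slack +1.523/-1.455; half-tol=0.240, Σhalf²=0.362605
  -I: nom -47.300 → Σnom=-128.440; wc +0.300/-0.400 → slack +1.823/-1.855; half-tol=0.350, Σhalf²=0.485105
Nominal = -128.440. Worst-case = [-128.440 - 1.855, -128.440 + 1.823] = [-130.295, -126.617]. RSS = √0.485105 = 0.696.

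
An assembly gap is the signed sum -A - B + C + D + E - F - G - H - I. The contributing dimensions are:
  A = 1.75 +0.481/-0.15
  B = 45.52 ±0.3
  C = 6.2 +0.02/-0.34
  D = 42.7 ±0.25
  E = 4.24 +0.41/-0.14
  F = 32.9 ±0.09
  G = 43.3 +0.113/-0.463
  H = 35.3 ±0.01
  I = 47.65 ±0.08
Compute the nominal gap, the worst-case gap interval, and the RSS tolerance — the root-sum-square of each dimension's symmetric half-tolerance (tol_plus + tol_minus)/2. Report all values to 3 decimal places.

Stack each dimension's contribution:
  -A: nom -1.750 → Σnom=-1.750; wc +0.150/-0.481 → slack +0.150/-0.481; half-tol=0.316, Σhalf²=0.099540
  -B: nom -45.520 → Σnom=-47.270; wc +0.300/-0.300 → slack +0.450/-0.781; half-tol=0.300, Σhalf²=0.189540
  +C: nom +6.200 → Σnom=-41.070; wc +0.020/-0.340 → slack +0.470/-1.121; half-tol=0.180, Σhalf²=0.221940
  +D: nom +42.700 → Σnom=1.630; wc +0.250/-0.250 → slack +0.720/-1.371; half-tol=0.250, Σhalf²=0.284440
  +E: nom +4.240 → Σnom=5.870; wc +0.410/-0.140 → slack +1.130/-1.511; half-tol=0.275, Σhalf²=0.360065
  -F: nom -32.900 → Σnom=-27.030; wc +0.090/-0.090 → slack +1.220/-1.601; half-tol=0.090, Σhalf²=0.368165
  -G: nom -43.300 → Σnom=-70.330; wc +0.463/-0.113 → slack +1.683/-1.714; half-tol=0.288, Σhalf²=0.451109
  -H: nom -35.300 → Σnom=-105.630; wc +0.010/-0.010 → slack +1.693/-1.724; half-tol=0.010, Σhalf²=0.451209
  -I: nom -47.650 → Σnom=-153.280; wc +0.080/-0.080 → slack +1.773/-1.804; half-tol=0.080, Σhalf²=0.457609
Nominal = -153.280. Worst-case = [-153.280 - 1.804, -153.280 + 1.773] = [-155.084, -151.507]. RSS = √0.457609 = 0.676.

nominal=-153.280 wc=[-155.084,-151.507] rss=0.676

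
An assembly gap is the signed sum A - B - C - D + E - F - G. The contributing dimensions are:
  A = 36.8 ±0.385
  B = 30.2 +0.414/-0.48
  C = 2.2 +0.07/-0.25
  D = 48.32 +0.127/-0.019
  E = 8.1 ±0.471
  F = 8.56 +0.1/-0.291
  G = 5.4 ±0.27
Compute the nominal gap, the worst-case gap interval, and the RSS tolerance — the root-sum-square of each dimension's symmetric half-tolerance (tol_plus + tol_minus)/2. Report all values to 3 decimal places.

nominal=-49.780 wc=[-51.617,-47.614] rss=0.844

Stack each dimension's contribution:
  +A: nom +36.800 → Σnom=36.800; wc +0.385/-0.385 → slack +0.385/-0.385; half-tol=0.385, Σhalf²=0.148225
  -B: nom -30.200 → Σnom=6.600; wc +0.480/-0.414 → slack +0.865/-0.799; half-tol=0.447, Σhalf²=0.348034
  -C: nom -2.200 → Σnom=4.400; wc +0.250/-0.070 → slack +1.115/-0.869; half-tol=0.160, Σhalf²=0.373634
  -D: nom -48.320 → Σnom=-43.920; wc +0.019/-0.127 → slack +1.134/-0.996; half-tol=0.073, Σhalf²=0.378963
  +E: nom +8.100 → Σnom=-35.820; wc +0.471/-0.471 → slack +1.605/-1.467; half-tol=0.471, Σhalf²=0.600804
  -F: nom -8.560 → Σnom=-44.380; wc +0.291/-0.100 → slack +1.896/-1.567; half-tol=0.196, Σhalf²=0.639024
  -G: nom -5.400 → Σnom=-49.780; wc +0.270/-0.270 → slack +2.166/-1.837; half-tol=0.270, Σhalf²=0.711924
Nominal = -49.780. Worst-case = [-49.780 - 1.837, -49.780 + 2.166] = [-51.617, -47.614]. RSS = √0.711924 = 0.844.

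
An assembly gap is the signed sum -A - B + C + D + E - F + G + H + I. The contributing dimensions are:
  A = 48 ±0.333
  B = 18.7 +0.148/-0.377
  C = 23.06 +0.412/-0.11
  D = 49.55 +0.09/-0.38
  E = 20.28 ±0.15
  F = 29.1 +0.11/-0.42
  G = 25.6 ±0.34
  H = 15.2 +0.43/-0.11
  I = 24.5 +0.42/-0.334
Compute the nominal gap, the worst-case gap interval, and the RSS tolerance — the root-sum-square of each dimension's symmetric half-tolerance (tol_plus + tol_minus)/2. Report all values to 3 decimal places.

nominal=62.390 wc=[60.375,65.362] rss=0.852

Stack each dimension's contribution:
  -A: nom -48.000 → Σnom=-48.000; wc +0.333/-0.333 → slack +0.333/-0.333; half-tol=0.333, Σhalf²=0.110889
  -B: nom -18.700 → Σnom=-66.700; wc +0.377/-0.148 → slack +0.710/-0.481; half-tol=0.263, Σhalf²=0.179795
  +C: nom +23.060 → Σnom=-43.640; wc +0.412/-0.110 → slack +1.122/-0.591; half-tol=0.261, Σhalf²=0.247916
  +D: nom +49.550 → Σnom=5.910; wc +0.090/-0.380 → slack +1.212/-0.971; half-tol=0.235, Σhalf²=0.303141
  +E: nom +20.280 → Σnom=26.190; wc +0.150/-0.150 → slack +1.362/-1.121; half-tol=0.150, Σhalf²=0.325641
  -F: nom -29.100 → Σnom=-2.910; wc +0.420/-0.110 → slack +1.782/-1.231; half-tol=0.265, Σhalf²=0.395866
  +G: nom +25.600 → Σnom=22.690; wc +0.340/-0.340 → slack +2.122/-1.571; half-tol=0.340, Σhalf²=0.511466
  +H: nom +15.200 → Σnom=37.890; wc +0.430/-0.110 → slack +2.552/-1.681; half-tol=0.270, Σhalf²=0.584366
  +I: nom +24.500 → Σnom=62.390; wc +0.420/-0.334 → slack +2.972/-2.015; half-tol=0.377, Σhalf²=0.726495
Nominal = 62.390. Worst-case = [62.390 - 2.015, 62.390 + 2.972] = [60.375, 65.362]. RSS = √0.726495 = 0.852.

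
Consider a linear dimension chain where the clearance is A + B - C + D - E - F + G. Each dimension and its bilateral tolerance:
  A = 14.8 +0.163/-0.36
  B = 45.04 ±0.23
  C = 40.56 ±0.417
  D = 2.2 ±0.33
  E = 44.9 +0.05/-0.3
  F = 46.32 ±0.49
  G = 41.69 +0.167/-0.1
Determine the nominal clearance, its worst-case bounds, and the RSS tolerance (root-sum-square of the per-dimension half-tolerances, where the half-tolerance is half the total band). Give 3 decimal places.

nominal=-28.050 wc=[-30.027,-25.953] rss=0.832

Stack each dimension's contribution:
  +A: nom +14.800 → Σnom=14.800; wc +0.163/-0.360 → slack +0.163/-0.360; half-tol=0.262, Σhalf²=0.068382
  +B: nom +45.040 → Σnom=59.840; wc +0.230/-0.230 → slack +0.393/-0.590; half-tol=0.230, Σhalf²=0.121282
  -C: nom -40.560 → Σnom=19.280; wc +0.417/-0.417 → slack +0.810/-1.007; half-tol=0.417, Σhalf²=0.295171
  +D: nom +2.200 → Σnom=21.480; wc +0.330/-0.330 → slack +1.140/-1.337; half-tol=0.330, Σhalf²=0.404071
  -E: nom -44.900 → Σnom=-23.420; wc +0.300/-0.050 → slack +1.440/-1.387; half-tol=0.175, Σhalf²=0.434696
  -F: nom -46.320 → Σnom=-69.740; wc +0.490/-0.490 → slack +1.930/-1.877; half-tol=0.490, Σhalf²=0.674796
  +G: nom +41.690 → Σnom=-28.050; wc +0.167/-0.100 → slack +2.097/-1.977; half-tol=0.134, Σhalf²=0.692619
Nominal = -28.050. Worst-case = [-28.050 - 1.977, -28.050 + 2.097] = [-30.027, -25.953]. RSS = √0.692619 = 0.832.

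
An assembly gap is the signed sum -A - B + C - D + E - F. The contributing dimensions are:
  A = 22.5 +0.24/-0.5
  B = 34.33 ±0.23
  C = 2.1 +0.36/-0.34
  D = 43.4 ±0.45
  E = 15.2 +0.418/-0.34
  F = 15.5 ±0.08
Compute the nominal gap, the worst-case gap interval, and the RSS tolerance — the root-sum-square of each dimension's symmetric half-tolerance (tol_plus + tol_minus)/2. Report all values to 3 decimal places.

Stack each dimension's contribution:
  -A: nom -22.500 → Σnom=-22.500; wc +0.500/-0.240 → slack +0.500/-0.240; half-tol=0.370, Σhalf²=0.136900
  -B: nom -34.330 → Σnom=-56.830; wc +0.230/-0.230 → slack +0.730/-0.470; half-tol=0.230, Σhalf²=0.189800
  +C: nom +2.100 → Σnom=-54.730; wc +0.360/-0.340 → slack +1.090/-0.810; half-tol=0.350, Σhalf²=0.312300
  -D: nom -43.400 → Σnom=-98.130; wc +0.450/-0.450 → slack +1.540/-1.260; half-tol=0.450, Σhalf²=0.514800
  +E: nom +15.200 → Σnom=-82.930; wc +0.418/-0.340 → slack +1.958/-1.600; half-tol=0.379, Σhalf²=0.658441
  -F: nom -15.500 → Σnom=-98.430; wc +0.080/-0.080 → slack +2.038/-1.680; half-tol=0.080, Σhalf²=0.664841
Nominal = -98.430. Worst-case = [-98.430 - 1.680, -98.430 + 2.038] = [-100.110, -96.392]. RSS = √0.664841 = 0.815.

nominal=-98.430 wc=[-100.110,-96.392] rss=0.815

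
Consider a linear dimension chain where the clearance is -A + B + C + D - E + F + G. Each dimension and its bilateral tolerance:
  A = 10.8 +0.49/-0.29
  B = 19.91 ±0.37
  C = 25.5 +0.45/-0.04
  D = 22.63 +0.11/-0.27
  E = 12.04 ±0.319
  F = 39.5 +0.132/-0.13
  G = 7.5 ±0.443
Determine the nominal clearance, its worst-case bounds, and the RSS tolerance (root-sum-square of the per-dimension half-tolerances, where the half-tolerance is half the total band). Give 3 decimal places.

nominal=92.200 wc=[90.138,94.314] rss=0.837

Stack each dimension's contribution:
  -A: nom -10.800 → Σnom=-10.800; wc +0.290/-0.490 → slack +0.290/-0.490; half-tol=0.390, Σhalf²=0.152100
  +B: nom +19.910 → Σnom=9.110; wc +0.370/-0.370 → slack +0.660/-0.860; half-tol=0.370, Σhalf²=0.289000
  +C: nom +25.500 → Σnom=34.610; wc +0.450/-0.040 → slack +1.110/-0.900; half-tol=0.245, Σhalf²=0.349025
  +D: nom +22.630 → Σnom=57.240; wc +0.110/-0.270 → slack +1.220/-1.170; half-tol=0.190, Σhalf²=0.385125
  -E: nom -12.040 → Σnom=45.200; wc +0.319/-0.319 → slack +1.539/-1.489; half-tol=0.319, Σhalf²=0.486886
  +F: nom +39.500 → Σnom=84.700; wc +0.132/-0.130 → slack +1.671/-1.619; half-tol=0.131, Σhalf²=0.504047
  +G: nom +7.500 → Σnom=92.200; wc +0.443/-0.443 → slack +2.114/-2.062; half-tol=0.443, Σhalf²=0.700296
Nominal = 92.200. Worst-case = [92.200 - 2.062, 92.200 + 2.114] = [90.138, 94.314]. RSS = √0.700296 = 0.837.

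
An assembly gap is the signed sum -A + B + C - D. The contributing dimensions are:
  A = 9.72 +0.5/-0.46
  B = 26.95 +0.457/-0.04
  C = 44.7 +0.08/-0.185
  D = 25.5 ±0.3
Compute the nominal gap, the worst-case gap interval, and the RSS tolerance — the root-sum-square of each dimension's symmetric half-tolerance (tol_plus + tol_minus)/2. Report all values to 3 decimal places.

Stack each dimension's contribution:
  -A: nom -9.720 → Σnom=-9.720; wc +0.460/-0.500 → slack +0.460/-0.500; half-tol=0.480, Σhalf²=0.230400
  +B: nom +26.950 → Σnom=17.230; wc +0.457/-0.040 → slack +0.917/-0.540; half-tol=0.248, Σhalf²=0.292152
  +C: nom +44.700 → Σnom=61.930; wc +0.080/-0.185 → slack +0.997/-0.725; half-tol=0.133, Σhalf²=0.309708
  -D: nom -25.500 → Σnom=36.430; wc +0.300/-0.300 → slack +1.297/-1.025; half-tol=0.300, Σhalf²=0.399709
Nominal = 36.430. Worst-case = [36.430 - 1.025, 36.430 + 1.297] = [35.405, 37.727]. RSS = √0.399709 = 0.632.

nominal=36.430 wc=[35.405,37.727] rss=0.632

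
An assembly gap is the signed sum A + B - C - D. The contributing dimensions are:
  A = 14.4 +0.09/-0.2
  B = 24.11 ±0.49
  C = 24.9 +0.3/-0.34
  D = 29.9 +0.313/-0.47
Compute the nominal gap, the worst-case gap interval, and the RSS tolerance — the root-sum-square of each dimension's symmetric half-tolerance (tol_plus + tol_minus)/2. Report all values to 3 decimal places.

Stack each dimension's contribution:
  +A: nom +14.400 → Σnom=14.400; wc +0.090/-0.200 → slack +0.090/-0.200; half-tol=0.145, Σhalf²=0.021025
  +B: nom +24.110 → Σnom=38.510; wc +0.490/-0.490 → slack +0.580/-0.690; half-tol=0.490, Σhalf²=0.261125
  -C: nom -24.900 → Σnom=13.610; wc +0.340/-0.300 → slack +0.920/-0.990; half-tol=0.320, Σhalf²=0.363525
  -D: nom -29.900 → Σnom=-16.290; wc +0.470/-0.313 → slack +1.390/-1.303; half-tol=0.391, Σhalf²=0.516797
Nominal = -16.290. Worst-case = [-16.290 - 1.303, -16.290 + 1.390] = [-17.593, -14.900]. RSS = √0.516797 = 0.719.

nominal=-16.290 wc=[-17.593,-14.900] rss=0.719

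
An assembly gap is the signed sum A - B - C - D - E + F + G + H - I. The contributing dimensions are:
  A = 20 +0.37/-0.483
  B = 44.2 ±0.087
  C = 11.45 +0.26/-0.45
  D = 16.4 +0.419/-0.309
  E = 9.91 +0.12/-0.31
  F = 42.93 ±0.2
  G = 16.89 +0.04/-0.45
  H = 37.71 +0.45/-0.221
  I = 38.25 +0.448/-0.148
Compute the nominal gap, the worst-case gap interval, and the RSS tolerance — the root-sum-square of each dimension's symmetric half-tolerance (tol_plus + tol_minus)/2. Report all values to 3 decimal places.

nominal=-2.680 wc=[-5.368,-0.316] rss=0.892

Stack each dimension's contribution:
  +A: nom +20.000 → Σnom=20.000; wc +0.370/-0.483 → slack +0.370/-0.483; half-tol=0.426, Σhalf²=0.181902
  -B: nom -44.200 → Σnom=-24.200; wc +0.087/-0.087 → slack +0.457/-0.570; half-tol=0.087, Σhalf²=0.189471
  -C: nom -11.450 → Σnom=-35.650; wc +0.450/-0.260 → slack +0.907/-0.830; half-tol=0.355, Σhalf²=0.315496
  -D: nom -16.400 → Σnom=-52.050; wc +0.309/-0.419 → slack +1.216/-1.249; half-tol=0.364, Σhalf²=0.447992
  -E: nom -9.910 → Σnom=-61.960; wc +0.310/-0.120 → slack +1.526/-1.369; half-tol=0.215, Σhalf²=0.494217
  +F: nom +42.930 → Σnom=-19.030; wc +0.200/-0.200 → slack +1.726/-1.569; half-tol=0.200, Σhalf²=0.534217
  +G: nom +16.890 → Σnom=-2.140; wc +0.040/-0.450 → slack +1.766/-2.019; half-tol=0.245, Σhalf²=0.594242
  +H: nom +37.710 → Σnom=35.570; wc +0.450/-0.221 → slack +2.216/-2.240; half-tol=0.336, Σhalf²=0.706803
  -I: nom -38.250 → Σnom=-2.680; wc +0.148/-0.448 → slack +2.364/-2.688; half-tol=0.298, Σhalf²=0.795606
Nominal = -2.680. Worst-case = [-2.680 - 2.688, -2.680 + 2.364] = [-5.368, -0.316]. RSS = √0.795606 = 0.892.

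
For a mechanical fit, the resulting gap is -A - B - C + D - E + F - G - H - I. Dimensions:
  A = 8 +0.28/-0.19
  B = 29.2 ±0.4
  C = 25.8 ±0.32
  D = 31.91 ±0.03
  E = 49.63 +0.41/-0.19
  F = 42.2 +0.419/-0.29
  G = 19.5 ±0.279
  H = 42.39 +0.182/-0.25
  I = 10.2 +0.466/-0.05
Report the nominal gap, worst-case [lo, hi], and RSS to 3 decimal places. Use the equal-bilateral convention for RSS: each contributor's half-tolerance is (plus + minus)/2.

Stack each dimension's contribution:
  -A: nom -8.000 → Σnom=-8.000; wc +0.190/-0.280 → slack +0.190/-0.280; half-tol=0.235, Σhalf²=0.055225
  -B: nom -29.200 → Σnom=-37.200; wc +0.400/-0.400 → slack +0.590/-0.680; half-tol=0.400, Σhalf²=0.215225
  -C: nom -25.800 → Σnom=-63.000; wc +0.320/-0.320 → slack +0.910/-1.000; half-tol=0.320, Σhalf²=0.317625
  +D: nom +31.910 → Σnom=-31.090; wc +0.030/-0.030 → slack +0.940/-1.030; half-tol=0.030, Σhalf²=0.318525
  -E: nom -49.630 → Σnom=-80.720; wc +0.190/-0.410 → slack +1.130/-1.440; half-tol=0.300, Σhalf²=0.408525
  +F: nom +42.200 → Σnom=-38.520; wc +0.419/-0.290 → slack +1.549/-1.730; half-tol=0.354, Σhalf²=0.534195
  -G: nom -19.500 → Σnom=-58.020; wc +0.279/-0.279 → slack +1.828/-2.009; half-tol=0.279, Σhalf²=0.612036
  -H: nom -42.390 → Σnom=-100.410; wc +0.250/-0.182 → slack +2.078/-2.191; half-tol=0.216, Σhalf²=0.658692
  -I: nom -10.200 → Σnom=-110.610; wc +0.050/-0.466 → slack +2.128/-2.657; half-tol=0.258, Σhalf²=0.725256
Nominal = -110.610. Worst-case = [-110.610 - 2.657, -110.610 + 2.128] = [-113.267, -108.482]. RSS = √0.725256 = 0.852.

nominal=-110.610 wc=[-113.267,-108.482] rss=0.852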